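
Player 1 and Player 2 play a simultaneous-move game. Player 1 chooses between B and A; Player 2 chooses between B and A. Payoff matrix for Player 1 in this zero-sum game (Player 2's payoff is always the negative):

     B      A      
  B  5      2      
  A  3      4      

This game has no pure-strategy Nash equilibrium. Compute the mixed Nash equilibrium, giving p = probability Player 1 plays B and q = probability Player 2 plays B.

Player 2's indifference between B and A determines Player 1's mixing probability p:
  Player 2's payoff from B: p·(-5) + (1−p)·(-3) = -2p - 3
  Player 2's payoff from A: p·(-2) + (1−p)·(-4) = 2p - 4
  -2p - 3 = 2p - 4  ⇒  -4p = -1  ⇒  p = 1/4.
Player 1's indifference between B and A determines Player 2's mixing probability q:
  Player 1's payoff to B: q·5 + (1−q)·2 = 3q + 2
  Player 1's payoff to A: q·3 + (1−q)·4 = -q + 4
  3q + 2 = -q + 4  ⇒  4q = 2  ⇒  q = 1/2.

p = 1/4, q = 1/2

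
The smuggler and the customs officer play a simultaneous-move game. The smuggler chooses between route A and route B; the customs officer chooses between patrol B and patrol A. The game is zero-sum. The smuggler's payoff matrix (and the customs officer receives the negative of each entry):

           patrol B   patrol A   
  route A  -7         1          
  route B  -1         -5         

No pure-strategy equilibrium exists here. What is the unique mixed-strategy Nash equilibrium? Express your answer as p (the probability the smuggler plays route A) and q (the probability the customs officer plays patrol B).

p = 1/3, q = 1/2

In a mixed equilibrium the customs officer is indifferent between patrol B and patrol A; this condition fixes p.
  the customs officer's payoff to patrol B: p·7 + (1−p)·1 = 6p + 1
  the customs officer's payoff to patrol A: p·(-1) + (1−p)·5 = -6p + 5
  6p + 1 = -6p + 5  ⇒  12p = 4  ⇒  p = 1/3.
Set the smuggler's expected payoff from route A equal to that from route B:
  the smuggler's payoff from route A: q·(-7) + (1−q)·1 = -8q + 1
  the smuggler's payoff from route B: q·(-1) + (1−q)·(-5) = 4q - 5
  -8q + 1 = 4q - 5  ⇒  -12q = -6  ⇒  q = 1/2.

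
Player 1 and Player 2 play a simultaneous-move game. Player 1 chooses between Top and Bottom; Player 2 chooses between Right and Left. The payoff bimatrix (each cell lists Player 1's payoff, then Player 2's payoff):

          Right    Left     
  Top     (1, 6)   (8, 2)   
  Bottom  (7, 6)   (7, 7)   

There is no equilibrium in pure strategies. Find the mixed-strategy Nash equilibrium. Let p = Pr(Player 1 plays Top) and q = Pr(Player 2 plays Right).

Player 2's indifference between Right and Left determines Player 1's mixing probability p:
  Player 2's payoff from Right: p·6 + (1−p)·6 = 6
  Player 2's payoff from Left: p·2 + (1−p)·7 = -5p + 7
  6 = -5p + 7  ⇒  5p = 1  ⇒  p = 1/5.
Player 1's indifference between Top and Bottom determines Player 2's mixing probability q:
  Player 1's expected payoff from Top: q·1 + (1−q)·8 = -7q + 8
  Player 1's expected payoff from Bottom: q·7 + (1−q)·7 = 7
  -7q + 8 = 7  ⇒  -7q = -1  ⇒  q = 1/7.

p = 1/5, q = 1/7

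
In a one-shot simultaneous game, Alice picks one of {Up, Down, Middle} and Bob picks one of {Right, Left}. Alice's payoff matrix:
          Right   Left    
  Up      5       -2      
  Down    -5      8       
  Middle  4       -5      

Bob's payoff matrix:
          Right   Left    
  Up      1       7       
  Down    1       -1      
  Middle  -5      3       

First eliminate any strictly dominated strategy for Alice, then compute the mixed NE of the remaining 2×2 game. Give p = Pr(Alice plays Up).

p = 1/4

Alice's strategy Middle is strictly dominated by Up: 5 > 4 and -2 > -5. Eliminate Middle.
Set Bob's expected payoff from Right equal to that from Left:
  Bob's payoff from Right: p·1 + (1−p)·1 = 1
  Bob's payoff from Left: p·7 + (1−p)·(-1) = 8p - 1
  1 = 8p - 1  ⇒  -8p = -2  ⇒  p = 1/4.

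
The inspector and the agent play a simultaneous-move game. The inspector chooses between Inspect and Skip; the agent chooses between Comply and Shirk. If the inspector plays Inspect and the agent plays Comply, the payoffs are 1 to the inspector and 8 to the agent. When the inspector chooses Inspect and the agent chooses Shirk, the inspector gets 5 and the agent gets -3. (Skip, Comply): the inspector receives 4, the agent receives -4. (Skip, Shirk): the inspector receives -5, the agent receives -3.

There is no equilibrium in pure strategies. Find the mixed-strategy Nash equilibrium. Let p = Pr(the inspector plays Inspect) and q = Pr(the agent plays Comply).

p = 1/12, q = 10/13

The inspector's mix must leave the agent indifferent between Comply and Shirk.
  the agent's payoff to Comply: p·8 + (1−p)·(-4) = 12p - 4
  the agent's payoff to Shirk: p·(-3) + (1−p)·(-3) = -3
  12p - 4 = -3  ⇒  12p = 1  ⇒  p = 1/12.
The agent's mix must leave the inspector indifferent between Inspect and Skip.
  the inspector's payoff from Inspect: q·1 + (1−q)·5 = -4q + 5
  the inspector's payoff from Skip: q·4 + (1−q)·(-5) = 9q - 5
  -4q + 5 = 9q - 5  ⇒  -13q = -10  ⇒  q = 10/13.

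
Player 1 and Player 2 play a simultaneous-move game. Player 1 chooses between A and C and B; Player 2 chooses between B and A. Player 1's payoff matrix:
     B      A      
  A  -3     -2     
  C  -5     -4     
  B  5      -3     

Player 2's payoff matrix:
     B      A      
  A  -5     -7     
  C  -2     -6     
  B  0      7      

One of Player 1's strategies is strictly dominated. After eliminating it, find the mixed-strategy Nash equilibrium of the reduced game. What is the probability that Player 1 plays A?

p = 7/9

Player 1's strategy C is strictly dominated by A: -3 > -5 and -2 > -4. Eliminate C.
Player 2's indifference between B and A determines Player 1's mixing probability p:
  Player 2's expected payoff from B: p·(-5) + (1−p)·0 = -5p
  Player 2's expected payoff from A: p·(-7) + (1−p)·7 = -14p + 7
  -5p = -14p + 7  ⇒  9p = 7  ⇒  p = 7/9.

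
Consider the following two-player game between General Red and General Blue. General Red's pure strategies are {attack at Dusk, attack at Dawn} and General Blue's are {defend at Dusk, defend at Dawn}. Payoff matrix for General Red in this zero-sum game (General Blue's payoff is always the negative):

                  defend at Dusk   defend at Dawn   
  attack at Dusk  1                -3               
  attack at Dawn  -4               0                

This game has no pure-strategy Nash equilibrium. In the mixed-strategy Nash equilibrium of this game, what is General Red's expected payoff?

General Blue's mix must leave General Red indifferent between attack at Dusk and attack at Dawn.
  General Red's payoff from attack at Dusk: q·1 + (1−q)·(-3) = 4q - 3
  General Red's payoff from attack at Dawn: q·(-4) + (1−q)·0 = -4q
  4q - 3 = -4q  ⇒  8q = 3  ⇒  q = 3/8.
At equilibrium General Red is indifferent across rows, so General Red's payoff equals the payoff from attack at Dusk: (3/8)·1 + (5/8)·(-3) = -3/2.

-3/2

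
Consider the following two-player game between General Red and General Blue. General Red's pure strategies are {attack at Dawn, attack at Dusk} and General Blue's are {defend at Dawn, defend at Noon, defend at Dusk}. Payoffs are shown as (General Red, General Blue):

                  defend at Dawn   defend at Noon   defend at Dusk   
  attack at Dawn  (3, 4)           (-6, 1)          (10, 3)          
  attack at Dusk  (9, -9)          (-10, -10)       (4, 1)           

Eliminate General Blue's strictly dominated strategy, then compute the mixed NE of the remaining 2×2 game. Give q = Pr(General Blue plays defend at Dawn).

q = 1/2

General Blue's strategy defend at Noon is strictly dominated by defend at Dawn: 4 > 1 and -9 > -10. Eliminate defend at Noon.
General Red's indifference between attack at Dawn and attack at Dusk determines General Blue's mixing probability q:
  General Red's payoff from attack at Dawn: q·3 + (1−q)·10 = -7q + 10
  General Red's payoff from attack at Dusk: q·9 + (1−q)·4 = 5q + 4
  -7q + 10 = 5q + 4  ⇒  -12q = -6  ⇒  q = 1/2.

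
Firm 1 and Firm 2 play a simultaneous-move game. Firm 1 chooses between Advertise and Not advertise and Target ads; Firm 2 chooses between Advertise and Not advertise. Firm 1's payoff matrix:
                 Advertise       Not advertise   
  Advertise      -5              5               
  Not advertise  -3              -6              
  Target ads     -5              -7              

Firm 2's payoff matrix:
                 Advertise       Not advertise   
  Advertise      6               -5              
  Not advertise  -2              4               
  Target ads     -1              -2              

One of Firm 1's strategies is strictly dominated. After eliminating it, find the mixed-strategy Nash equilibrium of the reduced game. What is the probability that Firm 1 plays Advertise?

Firm 1's strategy Target ads is strictly dominated by Not advertise: -3 > -5 and -6 > -7. Eliminate Target ads.
For Firm 2 to be willing to mix, Firm 2 must be indifferent between Advertise and Not advertise, which pins down Firm 1's mix.
  Firm 2's payoff from Advertise: p·6 + (1−p)·(-2) = 8p - 2
  Firm 2's payoff from Not advertise: p·(-5) + (1−p)·4 = -9p + 4
  8p - 2 = -9p + 4  ⇒  17p = 6  ⇒  p = 6/17.

p = 6/17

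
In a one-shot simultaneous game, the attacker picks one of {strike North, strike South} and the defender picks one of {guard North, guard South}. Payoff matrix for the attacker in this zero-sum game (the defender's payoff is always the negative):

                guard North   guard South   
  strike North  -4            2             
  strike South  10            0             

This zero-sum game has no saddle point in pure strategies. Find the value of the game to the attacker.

The attacker's indifference between strike North and strike South determines the defender's mixing probability q:
  the attacker's expected payoff from strike North: q·(-4) + (1−q)·2 = -6q + 2
  the attacker's expected payoff from strike South: q·10 + (1−q)·0 = 10q
  -6q + 2 = 10q  ⇒  -16q = -2  ⇒  q = 1/8.
The value is the attacker's expected payoff against this mix (using strike North): (1/8)·(-4) + (7/8)·2 = 5/4.

v = 5/4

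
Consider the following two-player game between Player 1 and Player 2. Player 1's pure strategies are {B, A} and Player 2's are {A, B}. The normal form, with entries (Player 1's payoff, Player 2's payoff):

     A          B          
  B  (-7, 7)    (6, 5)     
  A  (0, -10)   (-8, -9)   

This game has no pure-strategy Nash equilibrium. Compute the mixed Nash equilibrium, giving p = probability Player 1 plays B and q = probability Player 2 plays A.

p = 1/3, q = 2/3

Set Player 2's expected payoff from A equal to that from B:
  Player 2's expected payoff from A: p·7 + (1−p)·(-10) = 17p - 10
  Player 2's expected payoff from B: p·5 + (1−p)·(-9) = 14p - 9
  17p - 10 = 14p - 9  ⇒  3p = 1  ⇒  p = 1/3.
Player 1's indifference between B and A determines Player 2's mixing probability q:
  Player 1's expected payoff from B: q·(-7) + (1−q)·6 = -13q + 6
  Player 1's expected payoff from A: q·0 + (1−q)·(-8) = 8q - 8
  -13q + 6 = 8q - 8  ⇒  -21q = -14  ⇒  q = 2/3.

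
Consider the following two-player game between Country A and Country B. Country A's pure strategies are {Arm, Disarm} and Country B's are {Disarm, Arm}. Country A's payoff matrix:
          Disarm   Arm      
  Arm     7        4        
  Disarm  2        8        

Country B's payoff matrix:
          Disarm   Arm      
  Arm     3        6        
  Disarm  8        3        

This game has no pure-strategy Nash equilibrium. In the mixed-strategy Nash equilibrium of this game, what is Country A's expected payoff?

16/3

Set Country A's expected payoff from Arm equal to that from Disarm:
  Country A's expected payoff from Arm: q·7 + (1−q)·4 = 3q + 4
  Country A's expected payoff from Disarm: q·2 + (1−q)·8 = -6q + 8
  3q + 4 = -6q + 8  ⇒  9q = 4  ⇒  q = 4/9.
At equilibrium Country A is indifferent across rows, so Country A's payoff equals the payoff from Arm: (4/9)·7 + (5/9)·4 = 16/3.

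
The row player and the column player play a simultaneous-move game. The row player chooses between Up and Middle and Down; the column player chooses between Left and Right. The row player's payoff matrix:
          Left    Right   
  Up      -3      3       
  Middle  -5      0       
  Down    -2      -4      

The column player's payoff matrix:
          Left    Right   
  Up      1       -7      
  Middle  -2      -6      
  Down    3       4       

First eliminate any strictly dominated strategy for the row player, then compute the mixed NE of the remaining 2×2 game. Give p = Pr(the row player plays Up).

The row player's strategy Middle is strictly dominated by Up: -3 > -5 and 3 > 0. Eliminate Middle.
In a mixed equilibrium the column player is indifferent between Left and Right; this condition fixes p.
  the column player's expected payoff from Left: p·1 + (1−p)·3 = -2p + 3
  the column player's expected payoff from Right: p·(-7) + (1−p)·4 = -11p + 4
  -2p + 3 = -11p + 4  ⇒  9p = 1  ⇒  p = 1/9.

p = 1/9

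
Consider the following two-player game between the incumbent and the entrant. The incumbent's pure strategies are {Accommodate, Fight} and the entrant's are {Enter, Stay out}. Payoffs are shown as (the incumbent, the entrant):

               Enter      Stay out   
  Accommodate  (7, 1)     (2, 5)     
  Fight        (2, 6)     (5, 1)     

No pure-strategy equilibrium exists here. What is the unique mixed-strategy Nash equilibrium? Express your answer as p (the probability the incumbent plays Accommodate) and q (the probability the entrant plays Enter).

In a mixed equilibrium the entrant is indifferent between Enter and Stay out; this condition fixes p.
  the entrant's payoff to Enter: p·1 + (1−p)·6 = -5p + 6
  the entrant's payoff to Stay out: p·5 + (1−p)·1 = 4p + 1
  -5p + 6 = 4p + 1  ⇒  -9p = -5  ⇒  p = 5/9.
The entrant's mix must leave the incumbent indifferent between Accommodate and Fight.
  the incumbent's payoff to Accommodate: q·7 + (1−q)·2 = 5q + 2
  the incumbent's payoff to Fight: q·2 + (1−q)·5 = -3q + 5
  5q + 2 = -3q + 5  ⇒  8q = 3  ⇒  q = 3/8.

p = 5/9, q = 3/8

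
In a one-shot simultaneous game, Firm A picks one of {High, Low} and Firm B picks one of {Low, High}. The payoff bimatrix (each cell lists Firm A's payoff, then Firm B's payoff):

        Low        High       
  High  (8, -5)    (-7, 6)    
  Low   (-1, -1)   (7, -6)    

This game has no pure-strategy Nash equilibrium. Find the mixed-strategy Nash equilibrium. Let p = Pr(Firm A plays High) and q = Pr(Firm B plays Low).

p = 5/16, q = 14/23

For Firm B to be willing to mix, Firm B must be indifferent between Low and High, which pins down Firm A's mix.
  Firm B's payoff to Low: p·(-5) + (1−p)·(-1) = -4p - 1
  Firm B's payoff to High: p·6 + (1−p)·(-6) = 12p - 6
  -4p - 1 = 12p - 6  ⇒  -16p = -5  ⇒  p = 5/16.
Firm B's mix must leave Firm A indifferent between High and Low.
  Firm A's payoff from High: q·8 + (1−q)·(-7) = 15q - 7
  Firm A's payoff from Low: q·(-1) + (1−q)·7 = -8q + 7
  15q - 7 = -8q + 7  ⇒  23q = 14  ⇒  q = 14/23.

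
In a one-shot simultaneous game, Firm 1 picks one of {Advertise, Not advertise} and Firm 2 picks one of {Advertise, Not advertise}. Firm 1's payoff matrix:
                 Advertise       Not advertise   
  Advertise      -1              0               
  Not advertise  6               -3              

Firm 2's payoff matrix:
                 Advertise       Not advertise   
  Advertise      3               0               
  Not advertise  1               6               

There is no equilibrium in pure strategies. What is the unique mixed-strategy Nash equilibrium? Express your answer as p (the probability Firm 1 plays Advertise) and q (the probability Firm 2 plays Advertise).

Firm 1's mix must leave Firm 2 indifferent between Advertise and Not advertise.
  Firm 2's payoff to Advertise: p·3 + (1−p)·1 = 2p + 1
  Firm 2's payoff to Not advertise: p·0 + (1−p)·6 = -6p + 6
  2p + 1 = -6p + 6  ⇒  8p = 5  ⇒  p = 5/8.
Firm 1's indifference between Advertise and Not advertise determines Firm 2's mixing probability q:
  Firm 1's payoff to Advertise: q·(-1) + (1−q)·0 = -q
  Firm 1's payoff to Not advertise: q·6 + (1−q)·(-3) = 9q - 3
  -q = 9q - 3  ⇒  -10q = -3  ⇒  q = 3/10.

p = 5/8, q = 3/10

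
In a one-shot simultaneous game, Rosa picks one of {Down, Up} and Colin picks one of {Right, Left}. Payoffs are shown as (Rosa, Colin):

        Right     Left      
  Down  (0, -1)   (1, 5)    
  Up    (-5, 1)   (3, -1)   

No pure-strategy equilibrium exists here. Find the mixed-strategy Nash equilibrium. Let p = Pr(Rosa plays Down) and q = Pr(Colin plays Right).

Colin's indifference between Right and Left determines Rosa's mixing probability p:
  Colin's expected payoff from Right: p·(-1) + (1−p)·1 = -2p + 1
  Colin's expected payoff from Left: p·5 + (1−p)·(-1) = 6p - 1
  -2p + 1 = 6p - 1  ⇒  -8p = -2  ⇒  p = 1/4.
For Rosa to be willing to mix, Rosa must be indifferent between Down and Up, which pins down Colin's mix.
  Rosa's expected payoff from Down: q·0 + (1−q)·1 = -q + 1
  Rosa's expected payoff from Up: q·(-5) + (1−q)·3 = -8q + 3
  -q + 1 = -8q + 3  ⇒  7q = 2  ⇒  q = 2/7.

p = 1/4, q = 2/7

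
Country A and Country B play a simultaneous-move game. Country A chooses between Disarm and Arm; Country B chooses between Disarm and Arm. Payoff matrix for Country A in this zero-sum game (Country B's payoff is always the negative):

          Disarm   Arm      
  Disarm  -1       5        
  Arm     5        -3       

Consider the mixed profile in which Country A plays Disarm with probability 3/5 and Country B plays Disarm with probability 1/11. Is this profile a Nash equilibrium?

Given Country A's mix p = 3/5, Country B's payoff from Disarm is -7/5 but from Arm is -9/5. Country B strictly prefers Disarm, so Country B would not mix.
So the proposed profile is not a Nash equilibrium.

No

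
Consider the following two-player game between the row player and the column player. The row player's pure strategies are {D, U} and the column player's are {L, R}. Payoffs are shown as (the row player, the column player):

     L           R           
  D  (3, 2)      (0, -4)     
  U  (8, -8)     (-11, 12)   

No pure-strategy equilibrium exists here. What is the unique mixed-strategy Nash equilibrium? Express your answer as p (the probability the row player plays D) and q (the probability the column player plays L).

The column player's indifference between L and R determines the row player's mixing probability p:
  the column player's expected payoff from L: p·2 + (1−p)·(-8) = 10p - 8
  the column player's expected payoff from R: p·(-4) + (1−p)·12 = -16p + 12
  10p - 8 = -16p + 12  ⇒  26p = 20  ⇒  p = 10/13.
In a mixed equilibrium the row player is indifferent between D and U; this condition fixes q.
  the row player's payoff from D: q·3 + (1−q)·0 = 3q
  the row player's payoff from U: q·8 + (1−q)·(-11) = 19q - 11
  3q = 19q - 11  ⇒  -16q = -11  ⇒  q = 11/16.

p = 10/13, q = 11/16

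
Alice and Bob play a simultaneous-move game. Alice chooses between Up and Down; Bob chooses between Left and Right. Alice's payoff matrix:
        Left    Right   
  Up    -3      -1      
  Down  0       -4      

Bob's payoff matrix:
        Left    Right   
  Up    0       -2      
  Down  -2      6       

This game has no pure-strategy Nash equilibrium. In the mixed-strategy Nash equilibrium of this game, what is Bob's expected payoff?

-2/5

Alice's mix must leave Bob indifferent between Left and Right.
  Bob's payoff from Left: p·0 + (1−p)·(-2) = 2p - 2
  Bob's payoff from Right: p·(-2) + (1−p)·6 = -8p + 6
  2p - 2 = -8p + 6  ⇒  10p = 8  ⇒  p = 4/5.
At equilibrium Bob is indifferent across columns, so Bob's payoff equals the payoff from Left: (4/5)·0 + (1/5)·(-2) = -2/5.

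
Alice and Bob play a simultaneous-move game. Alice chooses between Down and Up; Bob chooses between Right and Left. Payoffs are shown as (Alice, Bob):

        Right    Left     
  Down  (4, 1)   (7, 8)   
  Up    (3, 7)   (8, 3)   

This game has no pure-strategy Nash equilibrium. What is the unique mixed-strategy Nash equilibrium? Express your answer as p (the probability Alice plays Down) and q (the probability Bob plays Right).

Bob's indifference between Right and Left determines Alice's mixing probability p:
  Bob's expected payoff from Right: p·1 + (1−p)·7 = -6p + 7
  Bob's expected payoff from Left: p·8 + (1−p)·3 = 5p + 3
  -6p + 7 = 5p + 3  ⇒  -11p = -4  ⇒  p = 4/11.
Bob's mix must leave Alice indifferent between Down and Up.
  Alice's payoff from Down: q·4 + (1−q)·7 = -3q + 7
  Alice's payoff from Up: q·3 + (1−q)·8 = -5q + 8
  -3q + 7 = -5q + 8  ⇒  2q = 1  ⇒  q = 1/2.

p = 4/11, q = 1/2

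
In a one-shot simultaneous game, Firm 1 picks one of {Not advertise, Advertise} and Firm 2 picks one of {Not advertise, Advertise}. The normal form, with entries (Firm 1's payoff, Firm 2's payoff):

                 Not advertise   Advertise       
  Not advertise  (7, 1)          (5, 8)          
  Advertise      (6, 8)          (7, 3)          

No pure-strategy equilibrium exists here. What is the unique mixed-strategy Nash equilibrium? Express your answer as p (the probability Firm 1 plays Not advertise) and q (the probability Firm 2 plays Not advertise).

For Firm 2 to be willing to mix, Firm 2 must be indifferent between Not advertise and Advertise, which pins down Firm 1's mix.
  Firm 2's payoff from Not advertise: p·1 + (1−p)·8 = -7p + 8
  Firm 2's payoff from Advertise: p·8 + (1−p)·3 = 5p + 3
  -7p + 8 = 5p + 3  ⇒  -12p = -5  ⇒  p = 5/12.
For Firm 1 to be willing to mix, Firm 1 must be indifferent between Not advertise and Advertise, which pins down Firm 2's mix.
  Firm 1's expected payoff from Not advertise: q·7 + (1−q)·5 = 2q + 5
  Firm 1's expected payoff from Advertise: q·6 + (1−q)·7 = -q + 7
  2q + 5 = -q + 7  ⇒  3q = 2  ⇒  q = 2/3.

p = 5/12, q = 2/3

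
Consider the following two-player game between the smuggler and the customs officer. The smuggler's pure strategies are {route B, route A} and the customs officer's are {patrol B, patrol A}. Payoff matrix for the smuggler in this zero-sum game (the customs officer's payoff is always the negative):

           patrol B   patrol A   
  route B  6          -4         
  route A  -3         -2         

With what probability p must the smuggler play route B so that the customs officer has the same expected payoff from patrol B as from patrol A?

p = 1/11

The smuggler's mix must leave the customs officer indifferent between patrol B and patrol A.
  the customs officer's payoff from patrol B: p·(-6) + (1−p)·3 = -9p + 3
  the customs officer's payoff from patrol A: p·4 + (1−p)·2 = 2p + 2
  -9p + 3 = 2p + 2  ⇒  -11p = -1  ⇒  p = 1/11.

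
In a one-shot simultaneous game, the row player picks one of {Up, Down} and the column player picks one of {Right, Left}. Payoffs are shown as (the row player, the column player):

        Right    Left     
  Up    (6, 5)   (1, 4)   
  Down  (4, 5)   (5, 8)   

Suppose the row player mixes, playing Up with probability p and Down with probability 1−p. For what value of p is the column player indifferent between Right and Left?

p = 3/4

The column player's indifference between Right and Left determines the row player's mixing probability p:
  the column player's payoff to Right: p·5 + (1−p)·5 = 5
  the column player's payoff to Left: p·4 + (1−p)·8 = -4p + 8
  5 = -4p + 8  ⇒  4p = 3  ⇒  p = 3/4.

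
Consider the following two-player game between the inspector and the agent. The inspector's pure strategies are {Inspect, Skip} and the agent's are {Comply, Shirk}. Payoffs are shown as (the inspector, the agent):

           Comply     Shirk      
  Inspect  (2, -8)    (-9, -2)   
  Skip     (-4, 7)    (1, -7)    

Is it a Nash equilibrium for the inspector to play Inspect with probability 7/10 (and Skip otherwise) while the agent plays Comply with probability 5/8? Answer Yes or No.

Check the agent's indifference given the inspector's mix p = 7/10:
  payoff from Comply = -7/2; payoff from Shirk = -7/2 — equal.
Check the inspector's indifference given the agent's mix q = 5/8:
  payoff from Inspect = -17/8; payoff from Skip = -17/8 — equal.
Both players are indifferent, so neither can profitably deviate.

Yes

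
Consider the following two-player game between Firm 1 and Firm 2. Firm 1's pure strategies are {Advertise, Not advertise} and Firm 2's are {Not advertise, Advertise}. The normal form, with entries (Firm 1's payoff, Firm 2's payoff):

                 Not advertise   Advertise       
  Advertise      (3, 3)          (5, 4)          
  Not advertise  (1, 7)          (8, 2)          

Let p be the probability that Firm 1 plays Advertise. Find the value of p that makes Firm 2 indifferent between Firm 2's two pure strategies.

p = 5/6

Set Firm 2's expected payoff from Not advertise equal to that from Advertise:
  Firm 2's payoff from Not advertise: p·3 + (1−p)·7 = -4p + 7
  Firm 2's payoff from Advertise: p·4 + (1−p)·2 = 2p + 2
  -4p + 7 = 2p + 2  ⇒  -6p = -5  ⇒  p = 5/6.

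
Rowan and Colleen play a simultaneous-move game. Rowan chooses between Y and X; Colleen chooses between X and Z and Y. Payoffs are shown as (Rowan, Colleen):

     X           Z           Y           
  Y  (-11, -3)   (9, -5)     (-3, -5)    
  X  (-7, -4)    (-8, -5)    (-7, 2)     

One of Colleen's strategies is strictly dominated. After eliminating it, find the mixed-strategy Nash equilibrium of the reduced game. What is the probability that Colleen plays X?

q = 1/2

Colleen's strategy Z is strictly dominated by X: -3 > -5 and -4 > -5. Eliminate Z.
Colleen's mix must leave Rowan indifferent between Y and X.
  Rowan's payoff to Y: q·(-11) + (1−q)·(-3) = -8q - 3
  Rowan's payoff to X: q·(-7) + (1−q)·(-7) = -7
  -8q - 3 = -7  ⇒  -8q = -4  ⇒  q = 1/2.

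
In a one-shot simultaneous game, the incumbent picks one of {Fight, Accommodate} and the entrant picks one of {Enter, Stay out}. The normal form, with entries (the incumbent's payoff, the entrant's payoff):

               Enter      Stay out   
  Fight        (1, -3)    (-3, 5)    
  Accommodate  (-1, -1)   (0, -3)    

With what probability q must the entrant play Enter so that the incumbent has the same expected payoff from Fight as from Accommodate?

q = 3/5

In a mixed equilibrium the incumbent is indifferent between Fight and Accommodate; this condition fixes q.
  the incumbent's payoff to Fight: q·1 + (1−q)·(-3) = 4q - 3
  the incumbent's payoff to Accommodate: q·(-1) + (1−q)·0 = -q
  4q - 3 = -q  ⇒  5q = 3  ⇒  q = 3/5.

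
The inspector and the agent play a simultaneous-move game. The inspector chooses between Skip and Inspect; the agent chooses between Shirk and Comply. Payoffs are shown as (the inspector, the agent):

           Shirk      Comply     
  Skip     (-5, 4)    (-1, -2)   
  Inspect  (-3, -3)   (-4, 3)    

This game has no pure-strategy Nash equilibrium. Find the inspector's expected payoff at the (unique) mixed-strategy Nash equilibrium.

For the inspector to be willing to mix, the inspector must be indifferent between Skip and Inspect, which pins down the agent's mix.
  the inspector's payoff to Skip: q·(-5) + (1−q)·(-1) = -4q - 1
  the inspector's payoff to Inspect: q·(-3) + (1−q)·(-4) = q - 4
  -4q - 1 = q - 4  ⇒  -5q = -3  ⇒  q = 3/5.
At equilibrium the inspector is indifferent across rows, so the inspector's payoff equals the payoff from Skip: (3/5)·(-5) + (2/5)·(-1) = -17/5.

-17/5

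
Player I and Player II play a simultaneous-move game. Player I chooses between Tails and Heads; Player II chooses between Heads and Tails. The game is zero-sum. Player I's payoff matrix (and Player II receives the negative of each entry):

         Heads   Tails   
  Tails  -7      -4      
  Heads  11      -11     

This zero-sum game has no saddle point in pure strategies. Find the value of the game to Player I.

In a mixed equilibrium Player I is indifferent between Tails and Heads; this condition fixes q.
  Player I's payoff to Tails: q·(-7) + (1−q)·(-4) = -3q - 4
  Player I's payoff to Heads: q·11 + (1−q)·(-11) = 22q - 11
  -3q - 4 = 22q - 11  ⇒  -25q = -7  ⇒  q = 7/25.
The value is Player I's expected payoff against this mix (using Tails): (7/25)·(-7) + (18/25)·(-4) = -121/25.

v = -121/25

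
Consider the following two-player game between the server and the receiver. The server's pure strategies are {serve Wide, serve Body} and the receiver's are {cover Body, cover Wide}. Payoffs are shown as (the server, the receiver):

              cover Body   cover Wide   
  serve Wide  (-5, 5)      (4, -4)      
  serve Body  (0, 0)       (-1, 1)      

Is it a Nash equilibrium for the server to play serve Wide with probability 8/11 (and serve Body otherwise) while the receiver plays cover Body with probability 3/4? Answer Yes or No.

Given the server's mix p = 8/11, the receiver's payoff from cover Body is 40/11 but from cover Wide is -29/11. The receiver strictly prefers cover Body, so the receiver would not mix.
So the proposed profile is not a Nash equilibrium.

No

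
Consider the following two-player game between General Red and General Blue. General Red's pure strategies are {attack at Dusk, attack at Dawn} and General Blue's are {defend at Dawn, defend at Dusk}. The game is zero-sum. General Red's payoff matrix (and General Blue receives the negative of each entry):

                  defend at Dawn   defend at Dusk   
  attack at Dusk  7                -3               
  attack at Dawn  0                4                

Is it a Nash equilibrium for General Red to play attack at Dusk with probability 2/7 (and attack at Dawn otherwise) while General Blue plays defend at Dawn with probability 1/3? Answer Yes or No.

Given General Blue's mix q = 1/3, General Red's payoff from attack at Dusk is 1/3 but from attack at Dawn is 8/3. General Red strictly prefers attack at Dawn, so General Red would not mix.
So the proposed profile is not a Nash equilibrium.

No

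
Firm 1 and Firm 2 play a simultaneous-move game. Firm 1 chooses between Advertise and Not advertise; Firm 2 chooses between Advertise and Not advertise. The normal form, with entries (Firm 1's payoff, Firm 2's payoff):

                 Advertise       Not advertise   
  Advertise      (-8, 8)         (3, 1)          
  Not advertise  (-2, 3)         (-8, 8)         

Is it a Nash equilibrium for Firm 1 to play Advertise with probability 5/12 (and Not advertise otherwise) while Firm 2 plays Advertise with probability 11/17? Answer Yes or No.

Check Firm 2's indifference given Firm 1's mix p = 5/12:
  payoff from Advertise = 61/12; payoff from Not advertise = 61/12 — equal.
Check Firm 1's indifference given Firm 2's mix q = 11/17:
  payoff from Advertise = -70/17; payoff from Not advertise = -70/17 — equal.
Both players are indifferent, so neither can profitably deviate.

Yes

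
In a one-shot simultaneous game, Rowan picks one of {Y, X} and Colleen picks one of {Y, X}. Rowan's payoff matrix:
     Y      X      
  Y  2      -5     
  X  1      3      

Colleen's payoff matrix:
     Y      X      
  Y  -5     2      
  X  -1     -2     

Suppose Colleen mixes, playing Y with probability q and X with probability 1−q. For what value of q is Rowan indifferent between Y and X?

q = 8/9

Set Rowan's expected payoff from Y equal to that from X:
  Rowan's expected payoff from Y: q·2 + (1−q)·(-5) = 7q - 5
  Rowan's expected payoff from X: q·1 + (1−q)·3 = -2q + 3
  7q - 5 = -2q + 3  ⇒  9q = 8  ⇒  q = 8/9.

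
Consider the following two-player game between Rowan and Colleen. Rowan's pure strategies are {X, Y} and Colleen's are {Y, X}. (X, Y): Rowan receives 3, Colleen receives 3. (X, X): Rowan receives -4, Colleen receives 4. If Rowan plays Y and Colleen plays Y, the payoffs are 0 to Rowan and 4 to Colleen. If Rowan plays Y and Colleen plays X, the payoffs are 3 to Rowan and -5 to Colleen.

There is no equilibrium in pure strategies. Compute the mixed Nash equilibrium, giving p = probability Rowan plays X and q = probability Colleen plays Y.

For Colleen to be willing to mix, Colleen must be indifferent between Y and X, which pins down Rowan's mix.
  Colleen's expected payoff from Y: p·3 + (1−p)·4 = -p + 4
  Colleen's expected payoff from X: p·4 + (1−p)·(-5) = 9p - 5
  -p + 4 = 9p - 5  ⇒  -10p = -9  ⇒  p = 9/10.
Rowan's indifference between X and Y determines Colleen's mixing probability q:
  Rowan's payoff from X: q·3 + (1−q)·(-4) = 7q - 4
  Rowan's payoff from Y: q·0 + (1−q)·3 = -3q + 3
  7q - 4 = -3q + 3  ⇒  10q = 7  ⇒  q = 7/10.

p = 9/10, q = 7/10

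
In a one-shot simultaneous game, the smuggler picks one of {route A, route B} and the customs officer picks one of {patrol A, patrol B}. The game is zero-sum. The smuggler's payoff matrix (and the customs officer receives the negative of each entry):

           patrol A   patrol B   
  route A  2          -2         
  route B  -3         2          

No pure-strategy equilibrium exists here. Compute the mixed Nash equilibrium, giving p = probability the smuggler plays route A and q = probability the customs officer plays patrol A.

p = 5/9, q = 4/9

Set the customs officer's expected payoff from patrol A equal to that from patrol B:
  the customs officer's payoff from patrol A: p·(-2) + (1−p)·3 = -5p + 3
  the customs officer's payoff from patrol B: p·2 + (1−p)·(-2) = 4p - 2
  -5p + 3 = 4p - 2  ⇒  -9p = -5  ⇒  p = 5/9.
The smuggler's indifference between route A and route B determines the customs officer's mixing probability q:
  the smuggler's expected payoff from route A: q·2 + (1−q)·(-2) = 4q - 2
  the smuggler's expected payoff from route B: q·(-3) + (1−q)·2 = -5q + 2
  4q - 2 = -5q + 2  ⇒  9q = 4  ⇒  q = 4/9.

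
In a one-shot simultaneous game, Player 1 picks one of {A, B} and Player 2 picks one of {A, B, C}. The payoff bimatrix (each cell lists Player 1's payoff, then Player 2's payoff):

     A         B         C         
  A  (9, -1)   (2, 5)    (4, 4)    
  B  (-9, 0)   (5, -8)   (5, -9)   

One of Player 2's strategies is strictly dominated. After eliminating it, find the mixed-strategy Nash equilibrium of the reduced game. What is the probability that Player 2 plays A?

Player 2's strategy C is strictly dominated by B: 5 > 4 and -8 > -9. Eliminate C.
Set Player 1's expected payoff from A equal to that from B:
  Player 1's payoff from A: q·9 + (1−q)·2 = 7q + 2
  Player 1's payoff from B: q·(-9) + (1−q)·5 = -14q + 5
  7q + 2 = -14q + 5  ⇒  21q = 3  ⇒  q = 1/7.

q = 1/7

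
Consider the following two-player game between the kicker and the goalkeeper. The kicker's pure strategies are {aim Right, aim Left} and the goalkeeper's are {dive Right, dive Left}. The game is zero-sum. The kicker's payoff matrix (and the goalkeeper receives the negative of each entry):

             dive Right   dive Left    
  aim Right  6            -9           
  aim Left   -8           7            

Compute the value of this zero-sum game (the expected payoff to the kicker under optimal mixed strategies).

v = -1

The kicker's indifference between aim Right and aim Left determines the goalkeeper's mixing probability q:
  the kicker's expected payoff from aim Right: q·6 + (1−q)·(-9) = 15q - 9
  the kicker's expected payoff from aim Left: q·(-8) + (1−q)·7 = -15q + 7
  15q - 9 = -15q + 7  ⇒  30q = 16  ⇒  q = 8/15.
The value is the kicker's expected payoff against this mix (using aim Right): (8/15)·6 + (7/15)·(-9) = -1.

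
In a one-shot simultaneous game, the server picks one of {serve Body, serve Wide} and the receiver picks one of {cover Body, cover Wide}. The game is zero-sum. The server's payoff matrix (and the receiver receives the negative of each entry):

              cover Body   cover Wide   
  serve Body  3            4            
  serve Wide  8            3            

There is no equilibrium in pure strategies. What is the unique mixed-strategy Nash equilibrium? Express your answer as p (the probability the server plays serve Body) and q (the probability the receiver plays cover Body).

p = 5/6, q = 1/6

Set the receiver's expected payoff from cover Body equal to that from cover Wide:
  the receiver's expected payoff from cover Body: p·(-3) + (1−p)·(-8) = 5p - 8
  the receiver's expected payoff from cover Wide: p·(-4) + (1−p)·(-3) = -p - 3
  5p - 8 = -p - 3  ⇒  6p = 5  ⇒  p = 5/6.
Set the server's expected payoff from serve Body equal to that from serve Wide:
  the server's payoff from serve Body: q·3 + (1−q)·4 = -q + 4
  the server's payoff from serve Wide: q·8 + (1−q)·3 = 5q + 3
  -q + 4 = 5q + 3  ⇒  -6q = -1  ⇒  q = 1/6.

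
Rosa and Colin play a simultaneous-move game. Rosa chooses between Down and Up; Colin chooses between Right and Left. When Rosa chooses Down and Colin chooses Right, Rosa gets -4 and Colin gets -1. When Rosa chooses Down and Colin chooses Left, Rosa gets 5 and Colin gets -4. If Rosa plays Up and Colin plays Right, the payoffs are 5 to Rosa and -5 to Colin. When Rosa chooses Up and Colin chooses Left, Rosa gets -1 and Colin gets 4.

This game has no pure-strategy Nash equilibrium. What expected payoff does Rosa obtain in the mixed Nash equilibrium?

7/5

For Rosa to be willing to mix, Rosa must be indifferent between Down and Up, which pins down Colin's mix.
  Rosa's payoff from Down: q·(-4) + (1−q)·5 = -9q + 5
  Rosa's payoff from Up: q·5 + (1−q)·(-1) = 6q - 1
  -9q + 5 = 6q - 1  ⇒  -15q = -6  ⇒  q = 2/5.
At equilibrium Rosa is indifferent across rows, so Rosa's payoff equals the payoff from Down: (2/5)·(-4) + (3/5)·5 = 7/5.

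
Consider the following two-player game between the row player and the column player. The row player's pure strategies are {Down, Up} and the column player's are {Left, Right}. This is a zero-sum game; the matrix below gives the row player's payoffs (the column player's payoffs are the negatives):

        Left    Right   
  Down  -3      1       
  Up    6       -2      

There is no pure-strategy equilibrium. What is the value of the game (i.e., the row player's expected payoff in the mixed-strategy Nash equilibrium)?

For the row player to be willing to mix, the row player must be indifferent between Down and Up, which pins down the column player's mix.
  the row player's expected payoff from Down: q·(-3) + (1−q)·1 = -4q + 1
  the row player's expected payoff from Up: q·6 + (1−q)·(-2) = 8q - 2
  -4q + 1 = 8q - 2  ⇒  -12q = -3  ⇒  q = 1/4.
The value is the row player's expected payoff against this mix (using Down): (1/4)·(-3) + (3/4)·1 = 0.

v = 0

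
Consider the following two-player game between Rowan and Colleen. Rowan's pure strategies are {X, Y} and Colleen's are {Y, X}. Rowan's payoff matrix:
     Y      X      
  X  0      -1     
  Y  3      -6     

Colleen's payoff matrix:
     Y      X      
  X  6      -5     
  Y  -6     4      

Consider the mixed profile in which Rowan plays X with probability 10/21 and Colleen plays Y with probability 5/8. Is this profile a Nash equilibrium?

Check Colleen's indifference given Rowan's mix p = 10/21:
  payoff from Y = -2/7; payoff from X = -2/7 — equal.
Check Rowan's indifference given Colleen's mix q = 5/8:
  payoff from X = -3/8; payoff from Y = -3/8 — equal.
Both players are indifferent, so neither can profitably deviate.

Yes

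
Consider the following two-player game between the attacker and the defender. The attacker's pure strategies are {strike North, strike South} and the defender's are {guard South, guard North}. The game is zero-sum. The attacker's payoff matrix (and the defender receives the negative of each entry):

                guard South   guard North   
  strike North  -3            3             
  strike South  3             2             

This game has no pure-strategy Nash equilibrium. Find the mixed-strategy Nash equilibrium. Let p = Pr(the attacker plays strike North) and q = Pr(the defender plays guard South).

In a mixed equilibrium the defender is indifferent between guard South and guard North; this condition fixes p.
  the defender's expected payoff from guard South: p·3 + (1−p)·(-3) = 6p - 3
  the defender's expected payoff from guard North: p·(-3) + (1−p)·(-2) = -p - 2
  6p - 3 = -p - 2  ⇒  7p = 1  ⇒  p = 1/7.
The defender's mix must leave the attacker indifferent between strike North and strike South.
  the attacker's payoff to strike North: q·(-3) + (1−q)·3 = -6q + 3
  the attacker's payoff to strike South: q·3 + (1−q)·2 = q + 2
  -6q + 3 = q + 2  ⇒  -7q = -1  ⇒  q = 1/7.

p = 1/7, q = 1/7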